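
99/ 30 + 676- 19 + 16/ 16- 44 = 6173/ 10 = 617.30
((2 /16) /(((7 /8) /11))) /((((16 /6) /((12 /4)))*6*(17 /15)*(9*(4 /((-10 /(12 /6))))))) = -275 /7616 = -0.04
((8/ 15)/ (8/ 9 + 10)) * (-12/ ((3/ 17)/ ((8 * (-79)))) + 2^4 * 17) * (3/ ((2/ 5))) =778464/ 49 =15887.02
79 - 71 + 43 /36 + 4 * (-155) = -610.81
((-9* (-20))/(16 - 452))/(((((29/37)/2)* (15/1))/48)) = -3.37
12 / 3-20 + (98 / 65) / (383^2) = -16.00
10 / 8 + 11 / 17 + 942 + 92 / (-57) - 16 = 3590273 / 3876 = 926.28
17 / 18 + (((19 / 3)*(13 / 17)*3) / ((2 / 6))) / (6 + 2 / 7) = 53041 / 6732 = 7.88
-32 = -32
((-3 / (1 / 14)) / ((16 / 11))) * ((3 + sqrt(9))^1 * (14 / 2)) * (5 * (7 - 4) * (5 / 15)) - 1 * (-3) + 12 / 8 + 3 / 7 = -169647 / 28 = -6058.82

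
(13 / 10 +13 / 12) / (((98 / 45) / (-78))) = -16731 / 196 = -85.36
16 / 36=4 / 9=0.44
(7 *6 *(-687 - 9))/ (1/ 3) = -87696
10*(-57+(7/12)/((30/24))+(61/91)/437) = -67443002/119301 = -565.32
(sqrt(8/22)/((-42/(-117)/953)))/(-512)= -37167*sqrt(11)/39424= -3.13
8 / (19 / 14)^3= 21952 / 6859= 3.20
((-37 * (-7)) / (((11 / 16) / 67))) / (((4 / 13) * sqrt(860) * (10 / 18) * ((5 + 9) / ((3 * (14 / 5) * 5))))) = 12181806 * sqrt(215) / 11825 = 15105.31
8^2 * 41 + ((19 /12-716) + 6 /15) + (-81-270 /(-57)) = 2090441 /1140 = 1833.72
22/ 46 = 11/ 23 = 0.48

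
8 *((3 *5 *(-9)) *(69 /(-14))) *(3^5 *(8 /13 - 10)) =-1104609960 /91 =-12138570.99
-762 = -762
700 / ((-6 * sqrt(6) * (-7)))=25 * sqrt(6) / 9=6.80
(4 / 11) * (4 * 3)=48 / 11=4.36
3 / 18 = 1 / 6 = 0.17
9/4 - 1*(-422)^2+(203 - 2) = -711523/4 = -177880.75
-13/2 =-6.50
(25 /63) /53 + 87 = 290518 /3339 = 87.01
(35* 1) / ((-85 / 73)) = -511 / 17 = -30.06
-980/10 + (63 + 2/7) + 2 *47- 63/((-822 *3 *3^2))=1023439/17262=59.29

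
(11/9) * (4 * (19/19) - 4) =0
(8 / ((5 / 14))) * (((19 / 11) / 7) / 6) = 152 / 165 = 0.92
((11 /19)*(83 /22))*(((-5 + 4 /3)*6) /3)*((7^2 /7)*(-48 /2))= 51128 /19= 2690.95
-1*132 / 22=-6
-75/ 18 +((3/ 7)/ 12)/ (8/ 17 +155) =-308333/ 74004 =-4.17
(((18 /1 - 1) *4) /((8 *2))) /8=17 /32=0.53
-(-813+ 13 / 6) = 4865 / 6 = 810.83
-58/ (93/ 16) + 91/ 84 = -8.90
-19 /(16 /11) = -209 /16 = -13.06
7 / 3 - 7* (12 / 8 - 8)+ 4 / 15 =481 / 10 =48.10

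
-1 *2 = -2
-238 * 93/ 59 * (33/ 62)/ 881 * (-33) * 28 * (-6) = -65313864/ 51979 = -1256.54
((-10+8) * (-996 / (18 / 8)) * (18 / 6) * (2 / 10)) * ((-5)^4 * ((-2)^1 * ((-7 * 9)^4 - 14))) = -10459956808000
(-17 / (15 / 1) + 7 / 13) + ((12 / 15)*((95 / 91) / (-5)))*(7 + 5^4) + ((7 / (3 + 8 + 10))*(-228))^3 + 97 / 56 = -684965467 / 1560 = -439080.43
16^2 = 256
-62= -62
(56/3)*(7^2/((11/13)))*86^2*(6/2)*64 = 16885127168/11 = 1535011560.73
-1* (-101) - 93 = 8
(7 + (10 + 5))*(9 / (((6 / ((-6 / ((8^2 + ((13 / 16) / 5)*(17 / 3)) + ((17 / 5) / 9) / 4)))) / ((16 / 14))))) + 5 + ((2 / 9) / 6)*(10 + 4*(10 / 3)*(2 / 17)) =878944615 / 451211229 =1.95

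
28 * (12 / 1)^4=580608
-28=-28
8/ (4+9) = 0.62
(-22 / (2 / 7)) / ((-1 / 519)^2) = -20740797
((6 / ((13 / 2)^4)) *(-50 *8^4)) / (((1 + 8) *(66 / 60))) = -65536000 / 942513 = -69.53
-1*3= -3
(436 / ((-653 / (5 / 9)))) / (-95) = 436 / 111663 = 0.00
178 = 178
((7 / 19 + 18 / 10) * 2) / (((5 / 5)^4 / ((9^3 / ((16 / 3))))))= 225261 / 380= 592.79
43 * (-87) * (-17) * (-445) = -28300665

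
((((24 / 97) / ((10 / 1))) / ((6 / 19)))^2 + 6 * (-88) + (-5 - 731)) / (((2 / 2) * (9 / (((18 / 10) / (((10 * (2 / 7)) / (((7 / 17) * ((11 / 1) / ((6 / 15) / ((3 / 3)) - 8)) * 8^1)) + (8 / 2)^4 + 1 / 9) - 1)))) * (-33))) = 43706474532 / 1452087441625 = 0.03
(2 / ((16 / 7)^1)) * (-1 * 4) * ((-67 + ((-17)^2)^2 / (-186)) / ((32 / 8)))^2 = -64489154023 / 1107072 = -58252.00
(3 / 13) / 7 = 3 / 91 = 0.03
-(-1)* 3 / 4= 0.75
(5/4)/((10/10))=5/4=1.25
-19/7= -2.71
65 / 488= 0.13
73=73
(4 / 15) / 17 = 4 / 255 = 0.02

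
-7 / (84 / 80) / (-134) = 10 / 201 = 0.05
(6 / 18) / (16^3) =1 / 12288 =0.00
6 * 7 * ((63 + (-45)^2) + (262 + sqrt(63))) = 126 * sqrt(7) + 98700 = 99033.36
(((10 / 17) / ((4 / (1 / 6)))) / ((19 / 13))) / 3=65 / 11628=0.01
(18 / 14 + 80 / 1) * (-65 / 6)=-36985 / 42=-880.60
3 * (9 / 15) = 9 / 5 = 1.80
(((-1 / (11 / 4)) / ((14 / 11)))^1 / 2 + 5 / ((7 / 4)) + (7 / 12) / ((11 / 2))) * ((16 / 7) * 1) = 10424 / 1617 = 6.45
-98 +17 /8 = -767 /8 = -95.88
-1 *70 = -70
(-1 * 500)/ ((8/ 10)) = -625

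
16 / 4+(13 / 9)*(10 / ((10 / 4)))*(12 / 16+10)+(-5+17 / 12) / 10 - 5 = 21871 / 360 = 60.75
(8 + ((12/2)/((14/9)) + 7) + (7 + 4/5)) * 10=1866/7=266.57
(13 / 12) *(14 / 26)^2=49 / 156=0.31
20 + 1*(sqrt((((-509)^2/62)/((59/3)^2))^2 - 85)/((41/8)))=4*sqrt(1477733596301)/4424351 + 20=21.10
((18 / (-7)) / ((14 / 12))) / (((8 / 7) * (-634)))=27 / 8876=0.00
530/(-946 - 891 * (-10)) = 265/3982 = 0.07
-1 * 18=-18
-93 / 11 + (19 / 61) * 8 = -4001 / 671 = -5.96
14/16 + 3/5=59/40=1.48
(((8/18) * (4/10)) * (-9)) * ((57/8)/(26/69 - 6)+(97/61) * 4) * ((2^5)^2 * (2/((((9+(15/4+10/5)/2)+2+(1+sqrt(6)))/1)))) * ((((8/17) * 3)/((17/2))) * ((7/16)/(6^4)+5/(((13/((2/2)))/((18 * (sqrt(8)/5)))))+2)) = -47783338573824 * sqrt(2)/90077952445 - 71687105783552/187084978155+81928120895488 * sqrt(6)/3180444628635+109219059597312 * sqrt(3)/1531325191565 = -946.74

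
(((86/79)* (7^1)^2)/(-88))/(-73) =2107/253748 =0.01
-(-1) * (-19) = -19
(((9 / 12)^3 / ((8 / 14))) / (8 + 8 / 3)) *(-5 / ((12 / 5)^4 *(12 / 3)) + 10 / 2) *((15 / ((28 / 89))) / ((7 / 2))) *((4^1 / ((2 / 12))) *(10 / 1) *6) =24726569625 / 3670016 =6737.46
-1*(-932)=932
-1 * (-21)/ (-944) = -21/ 944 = -0.02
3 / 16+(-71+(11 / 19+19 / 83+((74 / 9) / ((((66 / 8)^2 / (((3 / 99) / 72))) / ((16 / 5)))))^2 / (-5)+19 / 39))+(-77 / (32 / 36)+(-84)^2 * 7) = 49235.86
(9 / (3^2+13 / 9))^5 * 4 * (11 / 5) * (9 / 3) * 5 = 115063885233 / 1834760056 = 62.71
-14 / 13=-1.08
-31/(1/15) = -465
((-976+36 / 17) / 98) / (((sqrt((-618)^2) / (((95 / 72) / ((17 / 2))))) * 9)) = -393205 / 1417742676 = -0.00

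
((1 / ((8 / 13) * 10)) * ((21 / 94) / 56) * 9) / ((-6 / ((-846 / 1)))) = 1053 / 1280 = 0.82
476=476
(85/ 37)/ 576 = 85/ 21312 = 0.00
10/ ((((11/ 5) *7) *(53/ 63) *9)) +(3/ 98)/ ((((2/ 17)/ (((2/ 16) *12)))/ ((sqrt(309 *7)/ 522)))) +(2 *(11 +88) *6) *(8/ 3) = 17 *sqrt(2163)/ 22736 +1846994/ 583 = 3168.12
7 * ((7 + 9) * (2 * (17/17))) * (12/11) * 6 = 16128/11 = 1466.18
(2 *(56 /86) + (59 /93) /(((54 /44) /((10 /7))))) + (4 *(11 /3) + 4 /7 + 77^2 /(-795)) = 1967052107 /200289915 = 9.82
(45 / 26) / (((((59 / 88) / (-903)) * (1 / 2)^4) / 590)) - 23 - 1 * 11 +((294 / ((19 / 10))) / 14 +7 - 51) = -22005482.33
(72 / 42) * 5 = 8.57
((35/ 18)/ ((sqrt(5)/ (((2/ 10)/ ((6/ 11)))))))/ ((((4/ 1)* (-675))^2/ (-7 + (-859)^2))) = 3156461* sqrt(5)/ 218700000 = 0.03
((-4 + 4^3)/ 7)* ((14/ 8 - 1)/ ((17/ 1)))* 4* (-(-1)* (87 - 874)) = -141660/ 119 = -1190.42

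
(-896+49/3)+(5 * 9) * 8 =-1559/3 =-519.67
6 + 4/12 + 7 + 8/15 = 208/15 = 13.87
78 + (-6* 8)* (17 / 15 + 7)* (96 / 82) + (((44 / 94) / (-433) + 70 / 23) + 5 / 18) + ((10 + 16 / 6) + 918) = 958474694981 / 1727189370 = 554.93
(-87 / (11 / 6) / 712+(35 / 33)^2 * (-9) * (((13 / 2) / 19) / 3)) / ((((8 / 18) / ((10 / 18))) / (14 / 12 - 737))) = 66187406275 / 58927968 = 1123.19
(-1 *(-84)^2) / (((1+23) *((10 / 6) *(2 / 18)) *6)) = -1323 / 5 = -264.60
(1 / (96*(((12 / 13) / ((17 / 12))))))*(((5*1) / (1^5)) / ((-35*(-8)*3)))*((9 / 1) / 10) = 221 / 2580480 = 0.00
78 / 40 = 39 / 20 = 1.95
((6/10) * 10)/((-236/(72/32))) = -27/472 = -0.06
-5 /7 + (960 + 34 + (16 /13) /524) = 11840987 /11921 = 993.29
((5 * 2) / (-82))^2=0.01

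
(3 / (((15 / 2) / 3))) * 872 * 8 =41856 / 5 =8371.20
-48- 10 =-58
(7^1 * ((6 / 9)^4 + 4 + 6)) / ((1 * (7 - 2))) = 5782 / 405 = 14.28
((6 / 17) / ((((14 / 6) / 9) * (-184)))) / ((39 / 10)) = -135 / 71162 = -0.00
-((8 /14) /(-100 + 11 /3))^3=1728 /8279186167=0.00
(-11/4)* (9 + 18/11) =-117/4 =-29.25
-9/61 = -0.15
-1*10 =-10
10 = 10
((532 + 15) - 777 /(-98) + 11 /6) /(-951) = -11692 /19971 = -0.59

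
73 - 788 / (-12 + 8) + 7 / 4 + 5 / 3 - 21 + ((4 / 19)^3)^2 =142502022701 / 564550572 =252.42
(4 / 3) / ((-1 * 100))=-1 / 75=-0.01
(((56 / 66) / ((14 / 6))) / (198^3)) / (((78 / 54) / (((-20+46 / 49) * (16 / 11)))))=-7472 / 8309748447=-0.00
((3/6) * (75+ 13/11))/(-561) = -419/6171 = -0.07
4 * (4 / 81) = 16 / 81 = 0.20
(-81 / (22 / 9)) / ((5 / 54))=-19683 / 55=-357.87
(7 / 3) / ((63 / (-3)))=-1 / 9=-0.11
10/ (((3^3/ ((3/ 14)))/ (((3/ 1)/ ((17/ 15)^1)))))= 25/ 119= 0.21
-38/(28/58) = -551/7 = -78.71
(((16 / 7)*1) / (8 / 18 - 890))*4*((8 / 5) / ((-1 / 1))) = 2304 / 140105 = 0.02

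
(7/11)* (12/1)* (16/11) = 1344/121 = 11.11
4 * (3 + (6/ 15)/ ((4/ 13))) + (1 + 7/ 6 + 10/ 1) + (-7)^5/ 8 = -248581/ 120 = -2071.51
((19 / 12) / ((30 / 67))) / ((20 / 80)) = 1273 / 90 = 14.14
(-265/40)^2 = 2809/64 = 43.89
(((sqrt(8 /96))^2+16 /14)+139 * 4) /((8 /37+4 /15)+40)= 8659295 /629104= 13.76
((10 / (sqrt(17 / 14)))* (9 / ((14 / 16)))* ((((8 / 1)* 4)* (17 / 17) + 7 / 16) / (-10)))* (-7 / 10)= 4671* sqrt(238) / 340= 211.94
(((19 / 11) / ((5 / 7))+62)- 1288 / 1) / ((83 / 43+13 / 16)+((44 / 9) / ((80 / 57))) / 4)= -34725252 / 102553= -338.61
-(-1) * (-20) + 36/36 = -19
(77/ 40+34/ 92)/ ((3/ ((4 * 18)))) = 6333/ 115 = 55.07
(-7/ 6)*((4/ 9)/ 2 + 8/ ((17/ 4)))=-1127/ 459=-2.46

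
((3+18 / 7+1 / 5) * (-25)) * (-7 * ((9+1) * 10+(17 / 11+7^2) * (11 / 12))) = 147796.67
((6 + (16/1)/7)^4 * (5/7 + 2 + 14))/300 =110335836/420175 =262.59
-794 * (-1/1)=794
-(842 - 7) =-835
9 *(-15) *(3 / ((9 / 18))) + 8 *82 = -154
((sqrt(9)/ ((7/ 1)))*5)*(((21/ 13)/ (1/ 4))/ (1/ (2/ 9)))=40/ 13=3.08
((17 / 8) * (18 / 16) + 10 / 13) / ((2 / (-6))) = -9.48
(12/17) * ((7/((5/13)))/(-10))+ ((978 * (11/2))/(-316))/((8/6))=-7548369/537200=-14.05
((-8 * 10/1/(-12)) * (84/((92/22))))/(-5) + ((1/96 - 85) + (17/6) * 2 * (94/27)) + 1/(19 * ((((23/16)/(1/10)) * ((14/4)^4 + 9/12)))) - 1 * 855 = -12942370051529/13666073760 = -947.04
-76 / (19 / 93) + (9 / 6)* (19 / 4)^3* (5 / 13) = -516123 / 1664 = -310.17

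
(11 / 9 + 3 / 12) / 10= 53 / 360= 0.15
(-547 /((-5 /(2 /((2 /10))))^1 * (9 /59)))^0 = 1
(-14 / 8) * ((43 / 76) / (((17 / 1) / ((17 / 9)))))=-301 / 2736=-0.11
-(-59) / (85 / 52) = 3068 / 85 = 36.09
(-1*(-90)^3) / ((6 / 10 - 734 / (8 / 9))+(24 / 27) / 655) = -3437964000 / 3891401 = -883.48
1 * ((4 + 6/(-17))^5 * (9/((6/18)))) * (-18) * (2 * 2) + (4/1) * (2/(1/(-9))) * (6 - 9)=-1780655536296/1419857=-1254109.07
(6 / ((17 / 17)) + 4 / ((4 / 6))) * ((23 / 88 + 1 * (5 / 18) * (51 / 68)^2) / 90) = 49 / 880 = 0.06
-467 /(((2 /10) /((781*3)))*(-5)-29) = 1094181 /67948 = 16.10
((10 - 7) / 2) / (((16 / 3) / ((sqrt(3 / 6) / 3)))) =3*sqrt(2) / 64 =0.07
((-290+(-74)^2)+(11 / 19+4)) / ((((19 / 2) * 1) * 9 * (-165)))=-197242 / 536085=-0.37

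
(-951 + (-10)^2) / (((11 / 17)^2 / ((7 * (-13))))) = 22380449 / 121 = 184962.39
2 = 2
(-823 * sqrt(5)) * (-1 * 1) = 823 * sqrt(5) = 1840.28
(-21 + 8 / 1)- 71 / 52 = -747 / 52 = -14.37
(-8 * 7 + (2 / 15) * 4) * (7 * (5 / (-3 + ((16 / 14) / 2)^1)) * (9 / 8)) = 15288 / 17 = 899.29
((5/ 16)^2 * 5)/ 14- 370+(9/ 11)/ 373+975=8897162091/ 14705152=605.04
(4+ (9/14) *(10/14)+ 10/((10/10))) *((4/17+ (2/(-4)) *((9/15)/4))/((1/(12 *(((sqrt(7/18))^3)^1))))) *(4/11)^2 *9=154453 *sqrt(14)/71995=8.03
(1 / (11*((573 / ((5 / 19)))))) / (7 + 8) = 1 / 359271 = 0.00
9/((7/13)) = 117/7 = 16.71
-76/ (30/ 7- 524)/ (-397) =-266/ 722143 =-0.00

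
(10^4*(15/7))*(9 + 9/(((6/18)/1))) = 5400000/7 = 771428.57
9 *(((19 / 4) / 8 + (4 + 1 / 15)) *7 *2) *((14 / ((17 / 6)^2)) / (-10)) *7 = -20716857 / 28900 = -716.85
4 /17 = 0.24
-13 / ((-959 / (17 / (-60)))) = -221 / 57540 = -0.00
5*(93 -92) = 5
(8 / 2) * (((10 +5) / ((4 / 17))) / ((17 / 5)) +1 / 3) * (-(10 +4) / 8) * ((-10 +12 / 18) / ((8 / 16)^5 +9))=359072 / 2601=138.05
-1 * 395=-395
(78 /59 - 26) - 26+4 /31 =-92454 /1829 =-50.55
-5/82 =-0.06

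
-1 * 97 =-97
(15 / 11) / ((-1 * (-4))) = 15 / 44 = 0.34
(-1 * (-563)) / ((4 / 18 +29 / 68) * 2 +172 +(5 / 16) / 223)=307343952 / 94604501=3.25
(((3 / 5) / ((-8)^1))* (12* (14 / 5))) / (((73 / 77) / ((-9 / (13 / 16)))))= 698544 / 23725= 29.44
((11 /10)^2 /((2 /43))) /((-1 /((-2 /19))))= 5203 /1900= 2.74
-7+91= 84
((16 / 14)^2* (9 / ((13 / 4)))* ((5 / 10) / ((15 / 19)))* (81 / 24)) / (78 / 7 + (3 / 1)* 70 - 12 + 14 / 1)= 0.03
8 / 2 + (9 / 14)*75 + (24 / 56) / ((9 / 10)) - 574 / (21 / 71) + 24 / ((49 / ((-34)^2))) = -388601 / 294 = -1321.77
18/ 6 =3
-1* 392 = -392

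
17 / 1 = 17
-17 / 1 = -17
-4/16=-1/4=-0.25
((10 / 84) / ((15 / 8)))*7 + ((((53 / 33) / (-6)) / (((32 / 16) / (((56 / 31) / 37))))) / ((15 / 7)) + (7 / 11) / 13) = 10857653 / 22142835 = 0.49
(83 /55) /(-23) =-83 /1265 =-0.07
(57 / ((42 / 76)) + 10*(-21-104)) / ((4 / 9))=-18063 / 7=-2580.43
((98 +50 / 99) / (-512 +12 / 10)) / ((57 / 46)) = -1121480 / 7206111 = -0.16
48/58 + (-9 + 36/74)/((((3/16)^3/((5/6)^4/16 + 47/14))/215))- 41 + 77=-245235892412/260739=-940541.66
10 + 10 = 20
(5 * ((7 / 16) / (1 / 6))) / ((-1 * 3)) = -35 / 8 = -4.38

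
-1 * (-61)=61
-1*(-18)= 18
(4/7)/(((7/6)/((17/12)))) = 34/49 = 0.69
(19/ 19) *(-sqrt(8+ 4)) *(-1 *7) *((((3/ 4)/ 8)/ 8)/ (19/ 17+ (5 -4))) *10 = 595 *sqrt(3)/ 768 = 1.34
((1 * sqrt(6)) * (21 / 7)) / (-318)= -sqrt(6) / 106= -0.02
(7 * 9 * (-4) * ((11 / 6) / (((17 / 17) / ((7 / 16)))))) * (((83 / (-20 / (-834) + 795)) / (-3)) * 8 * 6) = 337.63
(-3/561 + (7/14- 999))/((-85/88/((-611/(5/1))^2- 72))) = 554964695044/36125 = 15362344.50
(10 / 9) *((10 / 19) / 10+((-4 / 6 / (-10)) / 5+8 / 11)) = 24868 / 28215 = 0.88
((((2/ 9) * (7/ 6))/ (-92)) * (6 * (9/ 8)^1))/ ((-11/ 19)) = 133/ 4048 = 0.03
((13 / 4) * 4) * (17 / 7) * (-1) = -221 / 7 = -31.57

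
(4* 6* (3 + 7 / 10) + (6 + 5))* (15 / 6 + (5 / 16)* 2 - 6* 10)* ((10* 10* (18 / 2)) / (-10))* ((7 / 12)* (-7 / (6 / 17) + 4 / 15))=-5830799.41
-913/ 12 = -76.08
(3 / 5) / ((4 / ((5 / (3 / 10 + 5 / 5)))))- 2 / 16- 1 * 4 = -369 / 104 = -3.55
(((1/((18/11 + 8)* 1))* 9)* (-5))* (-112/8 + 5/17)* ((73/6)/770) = 51027/50456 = 1.01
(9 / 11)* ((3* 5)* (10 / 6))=20.45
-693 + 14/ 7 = -691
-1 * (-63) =63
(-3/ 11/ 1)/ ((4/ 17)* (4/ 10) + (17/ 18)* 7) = -4590/ 112849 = -0.04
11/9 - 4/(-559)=6185/5031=1.23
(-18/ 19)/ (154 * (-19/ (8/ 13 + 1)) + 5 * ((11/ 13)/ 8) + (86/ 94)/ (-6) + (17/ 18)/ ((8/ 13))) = 1583712/ 3024803933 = 0.00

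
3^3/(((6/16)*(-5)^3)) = -72/125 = -0.58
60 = 60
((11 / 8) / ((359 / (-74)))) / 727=-407 / 1043972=-0.00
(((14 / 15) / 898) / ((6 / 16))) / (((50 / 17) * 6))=0.00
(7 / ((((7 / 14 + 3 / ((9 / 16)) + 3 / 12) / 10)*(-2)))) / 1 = -420 / 73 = -5.75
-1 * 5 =-5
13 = 13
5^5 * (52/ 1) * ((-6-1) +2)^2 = 4062500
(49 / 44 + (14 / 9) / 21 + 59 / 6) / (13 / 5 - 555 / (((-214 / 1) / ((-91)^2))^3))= 160394879990 / 468023678640019359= 0.00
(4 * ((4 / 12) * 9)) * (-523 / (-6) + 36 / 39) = 13742 / 13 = 1057.08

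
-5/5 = -1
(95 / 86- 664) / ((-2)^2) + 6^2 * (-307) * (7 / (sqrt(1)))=-26670225 / 344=-77529.72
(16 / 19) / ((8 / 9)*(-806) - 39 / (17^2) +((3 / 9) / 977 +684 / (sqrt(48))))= -74037871060129728 / 61805711334309085207 - 309963866175792*sqrt(3) / 3252932175489951853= -0.00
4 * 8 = 32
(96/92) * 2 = 48/23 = 2.09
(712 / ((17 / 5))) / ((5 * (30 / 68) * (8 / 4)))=712 / 15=47.47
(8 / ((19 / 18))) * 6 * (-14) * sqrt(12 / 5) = -24192 * sqrt(15) / 95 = -986.27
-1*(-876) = 876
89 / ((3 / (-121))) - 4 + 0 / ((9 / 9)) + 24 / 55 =-592883 / 165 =-3593.23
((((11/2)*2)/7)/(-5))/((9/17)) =-187/315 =-0.59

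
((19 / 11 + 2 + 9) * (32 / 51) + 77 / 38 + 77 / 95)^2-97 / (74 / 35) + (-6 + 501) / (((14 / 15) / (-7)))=-1530682644744083 / 420372839700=-3641.25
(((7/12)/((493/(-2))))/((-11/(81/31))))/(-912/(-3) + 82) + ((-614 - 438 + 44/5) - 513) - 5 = -1013087939271/648916180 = -1561.20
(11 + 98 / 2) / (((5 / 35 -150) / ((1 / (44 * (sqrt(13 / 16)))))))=-420 * sqrt(13) / 150007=-0.01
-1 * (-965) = 965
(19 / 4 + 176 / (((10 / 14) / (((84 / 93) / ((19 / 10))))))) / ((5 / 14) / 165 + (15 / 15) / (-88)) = -132667458 / 10013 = -13249.52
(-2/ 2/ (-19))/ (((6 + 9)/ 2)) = 2/ 285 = 0.01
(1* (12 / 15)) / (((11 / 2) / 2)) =16 / 55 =0.29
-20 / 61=-0.33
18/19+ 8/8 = 37/19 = 1.95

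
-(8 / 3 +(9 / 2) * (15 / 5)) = -97 / 6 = -16.17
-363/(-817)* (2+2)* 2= 2904/817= 3.55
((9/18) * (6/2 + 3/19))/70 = 3/133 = 0.02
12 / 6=2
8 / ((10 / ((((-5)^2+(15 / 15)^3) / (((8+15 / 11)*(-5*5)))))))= -1144 / 12875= -0.09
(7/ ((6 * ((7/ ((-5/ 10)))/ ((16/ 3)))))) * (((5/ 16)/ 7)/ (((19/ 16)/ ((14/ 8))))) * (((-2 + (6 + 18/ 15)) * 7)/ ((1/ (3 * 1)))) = -182/ 57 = -3.19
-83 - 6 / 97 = -8057 / 97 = -83.06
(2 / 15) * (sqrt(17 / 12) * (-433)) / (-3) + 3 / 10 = 3 / 10 + 433 * sqrt(51) / 135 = 23.21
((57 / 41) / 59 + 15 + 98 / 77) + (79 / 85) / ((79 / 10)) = 7424894 / 452353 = 16.41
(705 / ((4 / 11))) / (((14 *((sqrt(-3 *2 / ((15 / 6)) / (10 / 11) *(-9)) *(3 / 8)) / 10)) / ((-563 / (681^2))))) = -3307625 *sqrt(66) / 29216943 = -0.92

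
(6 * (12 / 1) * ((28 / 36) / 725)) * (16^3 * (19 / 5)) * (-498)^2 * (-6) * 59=-382616349179904 / 3625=-105549337704.80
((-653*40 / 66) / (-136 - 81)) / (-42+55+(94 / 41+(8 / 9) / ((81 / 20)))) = 130116780 / 1106715841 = 0.12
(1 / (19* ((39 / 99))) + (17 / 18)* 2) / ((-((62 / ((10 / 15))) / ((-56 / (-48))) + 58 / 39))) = -3934 / 157947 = -0.02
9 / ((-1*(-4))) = 9 / 4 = 2.25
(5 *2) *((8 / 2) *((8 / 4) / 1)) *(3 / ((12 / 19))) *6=2280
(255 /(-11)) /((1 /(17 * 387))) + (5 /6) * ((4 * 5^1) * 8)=-5028535 /33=-152379.85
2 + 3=5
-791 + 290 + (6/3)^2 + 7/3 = -1484/3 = -494.67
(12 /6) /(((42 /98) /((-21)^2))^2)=2117682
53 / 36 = 1.47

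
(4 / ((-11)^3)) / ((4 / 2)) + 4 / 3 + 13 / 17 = 142315 / 67881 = 2.10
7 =7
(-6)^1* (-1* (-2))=-12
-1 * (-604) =604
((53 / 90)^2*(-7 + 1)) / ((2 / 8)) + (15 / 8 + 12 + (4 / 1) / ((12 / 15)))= 56981 / 5400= 10.55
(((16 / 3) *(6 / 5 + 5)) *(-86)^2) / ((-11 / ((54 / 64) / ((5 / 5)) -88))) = 319725382 / 165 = 1937729.59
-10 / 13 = -0.77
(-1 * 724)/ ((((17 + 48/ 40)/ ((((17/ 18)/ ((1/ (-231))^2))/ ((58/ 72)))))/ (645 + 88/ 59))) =-35787244074120/ 22243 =-1608921641.60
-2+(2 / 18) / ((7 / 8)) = -118 / 63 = -1.87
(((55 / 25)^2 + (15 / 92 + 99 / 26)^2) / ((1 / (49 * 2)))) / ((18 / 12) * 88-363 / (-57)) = 686058891091 / 47007045800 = 14.59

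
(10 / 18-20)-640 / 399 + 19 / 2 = -27647 / 2394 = -11.55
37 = 37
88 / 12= 22 / 3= 7.33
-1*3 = -3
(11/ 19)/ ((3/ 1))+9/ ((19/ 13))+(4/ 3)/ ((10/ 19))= 844/ 95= 8.88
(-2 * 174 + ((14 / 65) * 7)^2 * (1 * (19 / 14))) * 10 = -2914532 / 845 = -3449.15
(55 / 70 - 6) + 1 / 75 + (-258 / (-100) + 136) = 70024 / 525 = 133.38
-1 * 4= -4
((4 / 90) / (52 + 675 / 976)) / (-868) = -0.00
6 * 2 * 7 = 84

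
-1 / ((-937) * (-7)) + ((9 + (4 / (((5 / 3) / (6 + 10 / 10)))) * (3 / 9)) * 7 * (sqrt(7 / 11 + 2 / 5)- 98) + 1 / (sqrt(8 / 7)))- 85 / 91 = -4270399116 / 426335 + sqrt(14) / 4 + 511 * sqrt(3135) / 275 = -9911.56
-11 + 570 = 559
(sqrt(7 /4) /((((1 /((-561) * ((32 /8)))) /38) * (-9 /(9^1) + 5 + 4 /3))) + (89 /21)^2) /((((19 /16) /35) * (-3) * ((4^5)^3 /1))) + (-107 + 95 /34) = -426910119773701 /4096794820608 + 19635 * sqrt(7) /268435456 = -104.21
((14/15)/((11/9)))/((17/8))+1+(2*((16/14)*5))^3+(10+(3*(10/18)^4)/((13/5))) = 13715064741418/9117963855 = 1504.18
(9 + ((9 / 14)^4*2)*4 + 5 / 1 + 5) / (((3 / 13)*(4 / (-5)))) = -6356935 / 57624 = -110.32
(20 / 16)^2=25 / 16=1.56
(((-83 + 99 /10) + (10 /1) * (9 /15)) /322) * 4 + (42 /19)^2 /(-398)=-48913979 /57830395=-0.85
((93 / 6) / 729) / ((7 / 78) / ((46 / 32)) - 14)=-9269 / 6075972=-0.00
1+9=10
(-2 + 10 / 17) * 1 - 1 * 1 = -41 / 17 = -2.41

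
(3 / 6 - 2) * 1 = -3 / 2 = -1.50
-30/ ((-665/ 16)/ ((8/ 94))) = 384/ 6251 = 0.06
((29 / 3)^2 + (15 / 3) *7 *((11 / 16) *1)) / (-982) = -16921 / 141408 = -0.12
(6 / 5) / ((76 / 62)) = 93 / 95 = 0.98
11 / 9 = 1.22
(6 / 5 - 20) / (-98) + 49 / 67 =15154 / 16415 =0.92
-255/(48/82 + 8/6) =-31365/236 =-132.90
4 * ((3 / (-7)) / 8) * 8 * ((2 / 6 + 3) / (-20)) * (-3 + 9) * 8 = 96 / 7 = 13.71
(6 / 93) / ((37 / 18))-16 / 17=-17740 / 19499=-0.91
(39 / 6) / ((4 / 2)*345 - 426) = 13 / 528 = 0.02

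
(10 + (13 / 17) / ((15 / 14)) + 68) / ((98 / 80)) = 160576 / 2499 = 64.26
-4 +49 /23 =-43 /23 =-1.87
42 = 42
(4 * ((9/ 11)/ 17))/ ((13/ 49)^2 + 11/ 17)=21609/ 80531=0.27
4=4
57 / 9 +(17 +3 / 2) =149 / 6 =24.83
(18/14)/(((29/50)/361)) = 800.25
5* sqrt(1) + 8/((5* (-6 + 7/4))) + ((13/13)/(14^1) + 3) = 9157/1190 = 7.69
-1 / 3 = -0.33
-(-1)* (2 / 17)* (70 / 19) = 140 / 323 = 0.43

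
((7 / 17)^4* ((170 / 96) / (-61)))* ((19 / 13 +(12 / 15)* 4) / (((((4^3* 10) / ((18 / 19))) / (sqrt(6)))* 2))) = -2182509* sqrt(6) / 758007511040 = -0.00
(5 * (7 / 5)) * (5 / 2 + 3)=77 / 2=38.50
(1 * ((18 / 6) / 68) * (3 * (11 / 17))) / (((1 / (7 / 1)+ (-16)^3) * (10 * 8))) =-231 / 883831360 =-0.00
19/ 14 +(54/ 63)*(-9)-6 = -12.36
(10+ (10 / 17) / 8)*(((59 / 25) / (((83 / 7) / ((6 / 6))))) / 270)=56581 / 7619400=0.01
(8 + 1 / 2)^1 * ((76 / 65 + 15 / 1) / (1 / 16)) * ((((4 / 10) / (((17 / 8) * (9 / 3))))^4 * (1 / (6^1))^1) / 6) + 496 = 72168914306672 / 145501565625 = 496.00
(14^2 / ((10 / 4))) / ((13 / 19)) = 7448 / 65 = 114.58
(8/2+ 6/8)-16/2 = -13/4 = -3.25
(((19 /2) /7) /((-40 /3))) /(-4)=57 /2240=0.03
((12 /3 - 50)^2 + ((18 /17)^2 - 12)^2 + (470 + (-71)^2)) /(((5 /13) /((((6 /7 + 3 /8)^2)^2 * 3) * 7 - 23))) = 300125256409584541 /586704957440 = 511543.75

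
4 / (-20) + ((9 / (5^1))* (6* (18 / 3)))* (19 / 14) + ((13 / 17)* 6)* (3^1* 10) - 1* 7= 129942 / 595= 218.39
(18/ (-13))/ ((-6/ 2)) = 6/ 13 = 0.46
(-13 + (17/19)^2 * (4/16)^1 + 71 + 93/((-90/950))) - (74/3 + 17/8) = -8233037/8664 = -950.26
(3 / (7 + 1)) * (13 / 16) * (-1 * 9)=-351 / 128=-2.74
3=3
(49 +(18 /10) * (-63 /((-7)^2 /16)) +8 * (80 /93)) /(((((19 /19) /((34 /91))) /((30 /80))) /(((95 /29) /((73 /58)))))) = 19821541 /2883062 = 6.88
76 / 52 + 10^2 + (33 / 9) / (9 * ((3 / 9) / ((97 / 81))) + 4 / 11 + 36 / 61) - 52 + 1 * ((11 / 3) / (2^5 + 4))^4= 20116640668788025 / 398178249341184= 50.52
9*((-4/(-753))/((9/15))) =20/251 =0.08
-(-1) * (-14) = -14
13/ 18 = 0.72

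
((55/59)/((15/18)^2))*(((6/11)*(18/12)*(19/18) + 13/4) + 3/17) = 28881/5015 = 5.76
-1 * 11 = -11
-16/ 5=-3.20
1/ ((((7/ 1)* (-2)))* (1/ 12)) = -6/ 7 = -0.86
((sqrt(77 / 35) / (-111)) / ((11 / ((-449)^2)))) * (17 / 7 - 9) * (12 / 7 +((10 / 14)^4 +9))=48872114420 * sqrt(55) / 20521347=17661.87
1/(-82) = -1/82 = -0.01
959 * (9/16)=8631/16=539.44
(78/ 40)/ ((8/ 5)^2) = 0.76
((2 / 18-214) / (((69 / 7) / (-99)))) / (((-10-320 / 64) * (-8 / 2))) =29645 / 828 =35.80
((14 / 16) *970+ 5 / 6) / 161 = 10195 / 1932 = 5.28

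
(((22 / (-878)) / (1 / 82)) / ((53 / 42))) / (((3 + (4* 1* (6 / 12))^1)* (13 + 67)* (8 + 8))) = -9471 / 37227200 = -0.00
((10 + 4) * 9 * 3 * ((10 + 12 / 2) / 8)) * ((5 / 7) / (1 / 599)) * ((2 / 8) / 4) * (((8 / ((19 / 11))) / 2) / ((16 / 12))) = 2668545 / 76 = 35112.43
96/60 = 8/5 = 1.60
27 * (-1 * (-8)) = 216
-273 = -273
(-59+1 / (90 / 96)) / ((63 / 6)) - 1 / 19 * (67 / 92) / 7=-3041039 / 550620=-5.52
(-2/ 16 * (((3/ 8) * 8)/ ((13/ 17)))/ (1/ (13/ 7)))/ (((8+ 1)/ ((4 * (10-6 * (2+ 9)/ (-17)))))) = -118/ 21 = -5.62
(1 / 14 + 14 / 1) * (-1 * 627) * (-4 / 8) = 123519 / 28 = 4411.39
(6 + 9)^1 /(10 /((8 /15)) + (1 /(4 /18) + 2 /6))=180 /283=0.64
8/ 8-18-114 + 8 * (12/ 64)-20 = -299/ 2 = -149.50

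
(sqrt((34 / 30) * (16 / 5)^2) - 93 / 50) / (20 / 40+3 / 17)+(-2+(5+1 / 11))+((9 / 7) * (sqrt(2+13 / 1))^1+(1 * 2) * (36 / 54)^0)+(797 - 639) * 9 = 9 * sqrt(15) / 7+544 * sqrt(255) / 1725+9008959 / 6325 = 1434.36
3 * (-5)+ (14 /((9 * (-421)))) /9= -511529 /34101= -15.00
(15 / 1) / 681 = 5 / 227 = 0.02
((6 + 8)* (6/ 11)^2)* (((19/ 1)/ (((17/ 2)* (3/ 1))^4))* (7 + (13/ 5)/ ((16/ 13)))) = 86184/ 50530205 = 0.00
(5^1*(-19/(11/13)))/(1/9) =-11115/11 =-1010.45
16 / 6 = 8 / 3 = 2.67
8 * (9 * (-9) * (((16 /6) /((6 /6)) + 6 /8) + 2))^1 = -3510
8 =8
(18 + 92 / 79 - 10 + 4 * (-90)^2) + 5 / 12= 30724283 / 948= 32409.58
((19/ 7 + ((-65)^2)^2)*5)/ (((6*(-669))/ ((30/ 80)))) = -312385985/ 37464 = -8338.30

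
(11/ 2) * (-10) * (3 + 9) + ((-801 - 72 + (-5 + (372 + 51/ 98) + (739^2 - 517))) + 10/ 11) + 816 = 587785353/ 1078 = 545255.43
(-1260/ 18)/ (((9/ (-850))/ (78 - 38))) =2380000/ 9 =264444.44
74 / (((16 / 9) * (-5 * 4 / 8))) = -333 / 20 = -16.65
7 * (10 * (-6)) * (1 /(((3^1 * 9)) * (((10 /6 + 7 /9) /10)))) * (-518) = 362600 /11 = 32963.64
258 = 258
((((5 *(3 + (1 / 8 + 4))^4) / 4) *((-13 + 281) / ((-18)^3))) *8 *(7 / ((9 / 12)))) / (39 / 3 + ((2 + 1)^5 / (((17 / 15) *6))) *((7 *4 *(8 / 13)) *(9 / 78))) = -877996686385 / 6676134912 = -131.51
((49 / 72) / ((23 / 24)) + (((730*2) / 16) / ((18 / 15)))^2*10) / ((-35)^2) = 383026579 / 8114400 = 47.20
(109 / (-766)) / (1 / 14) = -763 / 383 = -1.99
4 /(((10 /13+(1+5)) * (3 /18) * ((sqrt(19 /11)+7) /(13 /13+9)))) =21 /4-3 * sqrt(209) /44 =4.26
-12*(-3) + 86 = 122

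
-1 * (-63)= 63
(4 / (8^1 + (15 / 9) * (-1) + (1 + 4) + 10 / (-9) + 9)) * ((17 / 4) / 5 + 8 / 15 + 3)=0.91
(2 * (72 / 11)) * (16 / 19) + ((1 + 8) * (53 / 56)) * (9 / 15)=16.13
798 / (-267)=-266 / 89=-2.99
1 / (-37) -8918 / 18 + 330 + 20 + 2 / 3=-48220 / 333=-144.80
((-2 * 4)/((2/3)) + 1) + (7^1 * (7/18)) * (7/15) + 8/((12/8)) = -1187/270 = -4.40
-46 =-46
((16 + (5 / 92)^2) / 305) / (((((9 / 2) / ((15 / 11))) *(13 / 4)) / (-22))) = -135449 / 1258491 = -0.11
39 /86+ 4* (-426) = -146505 /86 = -1703.55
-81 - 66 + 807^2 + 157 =651259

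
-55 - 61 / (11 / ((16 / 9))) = -6421 / 99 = -64.86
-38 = -38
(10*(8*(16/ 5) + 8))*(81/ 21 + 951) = 320832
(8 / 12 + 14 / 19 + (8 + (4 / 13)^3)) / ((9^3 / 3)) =1181240 / 30430647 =0.04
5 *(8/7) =40/7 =5.71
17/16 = 1.06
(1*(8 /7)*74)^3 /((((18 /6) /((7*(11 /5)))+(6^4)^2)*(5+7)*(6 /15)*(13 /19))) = 27101381120 /247150484217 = 0.11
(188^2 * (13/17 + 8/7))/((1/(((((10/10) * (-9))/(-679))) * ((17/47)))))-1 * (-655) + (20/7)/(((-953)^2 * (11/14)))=46450404895869/47483891147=978.24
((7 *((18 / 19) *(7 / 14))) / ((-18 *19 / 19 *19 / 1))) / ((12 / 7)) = -49 / 8664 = -0.01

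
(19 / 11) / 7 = 19 / 77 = 0.25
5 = 5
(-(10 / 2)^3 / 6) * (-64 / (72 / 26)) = 13000 / 27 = 481.48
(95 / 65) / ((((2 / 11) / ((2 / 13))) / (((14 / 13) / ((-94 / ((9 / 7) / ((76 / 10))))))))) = -495 / 206518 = -0.00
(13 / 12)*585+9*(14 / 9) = 2591 / 4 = 647.75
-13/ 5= -2.60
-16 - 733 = -749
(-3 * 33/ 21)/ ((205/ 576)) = -19008/ 1435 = -13.25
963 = 963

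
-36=-36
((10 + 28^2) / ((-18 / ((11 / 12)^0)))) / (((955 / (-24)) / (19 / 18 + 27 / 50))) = 1140184 / 644625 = 1.77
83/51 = 1.63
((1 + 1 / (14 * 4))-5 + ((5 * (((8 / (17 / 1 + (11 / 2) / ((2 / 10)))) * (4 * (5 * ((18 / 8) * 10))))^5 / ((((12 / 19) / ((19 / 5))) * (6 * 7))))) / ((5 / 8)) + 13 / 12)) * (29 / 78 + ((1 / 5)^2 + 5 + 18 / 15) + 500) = 2011798099258.09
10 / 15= 2 / 3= 0.67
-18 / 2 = -9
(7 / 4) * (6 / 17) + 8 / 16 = 19 / 17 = 1.12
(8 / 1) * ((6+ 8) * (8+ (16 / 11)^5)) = 1625.21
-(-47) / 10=47 / 10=4.70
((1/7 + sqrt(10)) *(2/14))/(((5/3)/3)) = 9/245 + 9 *sqrt(10)/35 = 0.85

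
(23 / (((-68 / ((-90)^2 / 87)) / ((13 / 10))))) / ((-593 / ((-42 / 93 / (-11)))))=282555 / 99691009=0.00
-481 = -481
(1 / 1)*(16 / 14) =8 / 7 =1.14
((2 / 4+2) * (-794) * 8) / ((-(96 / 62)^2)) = 1907585 / 288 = 6623.56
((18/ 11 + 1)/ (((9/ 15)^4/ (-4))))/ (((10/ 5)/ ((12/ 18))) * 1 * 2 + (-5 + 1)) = -36250/ 891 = -40.68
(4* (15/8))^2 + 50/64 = 1825/32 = 57.03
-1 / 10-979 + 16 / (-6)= -29453 / 30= -981.77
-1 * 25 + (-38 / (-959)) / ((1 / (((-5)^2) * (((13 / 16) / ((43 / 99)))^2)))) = -4887435925 / 226968448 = -21.53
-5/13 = -0.38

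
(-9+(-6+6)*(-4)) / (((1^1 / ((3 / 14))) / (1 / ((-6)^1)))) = 9 / 28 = 0.32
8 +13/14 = 125/14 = 8.93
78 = 78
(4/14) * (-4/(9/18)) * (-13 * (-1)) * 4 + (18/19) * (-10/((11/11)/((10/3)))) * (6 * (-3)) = 449.56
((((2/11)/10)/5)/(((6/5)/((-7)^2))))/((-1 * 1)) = -49/330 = -0.15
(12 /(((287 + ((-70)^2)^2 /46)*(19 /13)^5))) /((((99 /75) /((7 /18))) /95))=2134934750 /22138717362597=0.00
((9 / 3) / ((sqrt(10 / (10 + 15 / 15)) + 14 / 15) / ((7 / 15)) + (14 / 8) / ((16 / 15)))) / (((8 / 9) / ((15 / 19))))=406901880 / 380869649 - 21772800 * sqrt(110) / 380869649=0.47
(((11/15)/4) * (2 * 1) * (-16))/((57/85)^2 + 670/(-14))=0.12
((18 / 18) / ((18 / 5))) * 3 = 5 / 6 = 0.83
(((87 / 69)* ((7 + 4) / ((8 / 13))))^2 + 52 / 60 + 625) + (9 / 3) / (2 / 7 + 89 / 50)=138946571383 / 122389440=1135.28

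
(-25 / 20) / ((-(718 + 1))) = 5 / 2876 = 0.00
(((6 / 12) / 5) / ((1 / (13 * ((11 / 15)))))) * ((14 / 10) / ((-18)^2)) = 1001 / 243000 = 0.00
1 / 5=0.20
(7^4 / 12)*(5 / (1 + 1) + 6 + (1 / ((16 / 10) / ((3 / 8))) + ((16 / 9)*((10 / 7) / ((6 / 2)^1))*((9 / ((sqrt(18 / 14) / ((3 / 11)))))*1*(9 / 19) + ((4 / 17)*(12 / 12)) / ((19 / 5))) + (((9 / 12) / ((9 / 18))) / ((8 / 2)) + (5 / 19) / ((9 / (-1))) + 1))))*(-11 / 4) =-149365407037 / 26790912 - 3430*sqrt(7) / 19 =-6052.85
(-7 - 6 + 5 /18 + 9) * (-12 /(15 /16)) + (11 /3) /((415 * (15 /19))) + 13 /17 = 15372248 /317475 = 48.42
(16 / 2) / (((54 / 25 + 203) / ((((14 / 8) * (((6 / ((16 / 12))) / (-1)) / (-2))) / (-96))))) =-525 / 328256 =-0.00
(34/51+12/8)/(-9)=-13/54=-0.24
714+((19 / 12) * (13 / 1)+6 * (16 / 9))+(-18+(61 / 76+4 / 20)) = 69184 / 95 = 728.25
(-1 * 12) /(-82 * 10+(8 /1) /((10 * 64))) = 960 /65599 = 0.01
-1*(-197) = 197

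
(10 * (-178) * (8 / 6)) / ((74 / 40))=-142400 / 111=-1282.88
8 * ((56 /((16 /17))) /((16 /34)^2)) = 34391 /16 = 2149.44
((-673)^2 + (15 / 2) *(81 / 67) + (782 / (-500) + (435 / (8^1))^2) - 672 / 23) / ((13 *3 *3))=1873296828211 / 480792000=3896.27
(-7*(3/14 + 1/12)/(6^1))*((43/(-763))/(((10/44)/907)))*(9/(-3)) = -2145055/9156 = -234.28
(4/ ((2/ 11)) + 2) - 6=18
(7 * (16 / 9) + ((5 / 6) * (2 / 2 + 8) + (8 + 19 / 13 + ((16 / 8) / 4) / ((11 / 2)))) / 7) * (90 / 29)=1340585 / 29029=46.18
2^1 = 2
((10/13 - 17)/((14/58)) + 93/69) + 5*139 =1316719/2093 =629.11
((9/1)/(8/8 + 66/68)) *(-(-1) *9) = 2754/67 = 41.10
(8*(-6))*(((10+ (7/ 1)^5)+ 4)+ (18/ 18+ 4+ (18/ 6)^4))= -811536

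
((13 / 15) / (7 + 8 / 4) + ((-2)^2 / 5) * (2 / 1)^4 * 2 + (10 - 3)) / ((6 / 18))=4414 / 45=98.09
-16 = -16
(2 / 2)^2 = 1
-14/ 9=-1.56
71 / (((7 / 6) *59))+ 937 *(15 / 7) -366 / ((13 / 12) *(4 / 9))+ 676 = 10333901 / 5369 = 1924.73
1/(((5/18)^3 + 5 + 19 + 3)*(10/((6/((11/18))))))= 314928/8667395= 0.04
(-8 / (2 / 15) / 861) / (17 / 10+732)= -200 / 2105719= -0.00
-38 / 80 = -19 / 40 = -0.48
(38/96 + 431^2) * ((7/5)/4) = 62415829/960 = 65016.49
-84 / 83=-1.01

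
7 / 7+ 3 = 4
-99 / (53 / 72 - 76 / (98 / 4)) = 349272 / 8347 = 41.84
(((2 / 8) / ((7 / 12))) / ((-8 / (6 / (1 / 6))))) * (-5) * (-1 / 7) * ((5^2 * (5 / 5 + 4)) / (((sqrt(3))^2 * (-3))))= 1875 / 98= 19.13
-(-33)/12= 11/4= 2.75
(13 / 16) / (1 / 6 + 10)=39 / 488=0.08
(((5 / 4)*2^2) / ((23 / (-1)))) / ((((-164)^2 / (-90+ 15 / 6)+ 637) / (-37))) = 875 / 35857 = 0.02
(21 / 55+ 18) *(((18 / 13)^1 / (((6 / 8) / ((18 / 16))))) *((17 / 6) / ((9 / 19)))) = 326553 / 1430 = 228.36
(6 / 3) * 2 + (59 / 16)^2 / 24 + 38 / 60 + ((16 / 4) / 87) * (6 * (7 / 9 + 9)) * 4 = 15.99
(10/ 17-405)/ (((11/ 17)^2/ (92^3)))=-8273560000/ 11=-752141818.18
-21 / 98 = -3 / 14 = -0.21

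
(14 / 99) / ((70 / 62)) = 62 / 495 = 0.13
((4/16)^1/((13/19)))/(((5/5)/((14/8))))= 133/208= 0.64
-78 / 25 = -3.12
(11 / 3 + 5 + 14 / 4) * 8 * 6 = 584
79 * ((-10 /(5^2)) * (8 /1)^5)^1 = -1035468.80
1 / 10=0.10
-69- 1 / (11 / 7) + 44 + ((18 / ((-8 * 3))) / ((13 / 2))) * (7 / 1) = -7563 / 286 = -26.44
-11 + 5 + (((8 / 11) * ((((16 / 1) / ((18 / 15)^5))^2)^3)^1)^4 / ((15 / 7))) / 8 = 407226525925824578.20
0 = 0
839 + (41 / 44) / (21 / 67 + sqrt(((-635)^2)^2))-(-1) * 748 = 1886479954235 / 1188708224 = 1587.00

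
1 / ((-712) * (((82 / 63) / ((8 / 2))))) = -63 / 14596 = -0.00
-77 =-77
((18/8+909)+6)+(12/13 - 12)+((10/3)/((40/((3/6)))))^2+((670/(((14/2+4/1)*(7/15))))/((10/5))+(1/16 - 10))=554376125/576576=961.50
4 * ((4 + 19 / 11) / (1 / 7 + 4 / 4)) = 441 / 22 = 20.05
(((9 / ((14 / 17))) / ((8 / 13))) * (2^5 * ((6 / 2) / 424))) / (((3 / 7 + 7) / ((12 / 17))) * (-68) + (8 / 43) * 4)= -769743 / 136852784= -0.01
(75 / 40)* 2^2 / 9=5 / 6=0.83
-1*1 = -1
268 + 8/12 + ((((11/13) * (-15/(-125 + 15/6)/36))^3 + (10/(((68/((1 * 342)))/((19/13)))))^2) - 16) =91258373221992251/16135034223672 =5655.91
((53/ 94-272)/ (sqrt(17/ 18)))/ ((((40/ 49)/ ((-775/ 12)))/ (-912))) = -11045826225 * sqrt(34)/ 3196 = -20152591.16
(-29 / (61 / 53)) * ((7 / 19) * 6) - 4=-69190 / 1159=-59.70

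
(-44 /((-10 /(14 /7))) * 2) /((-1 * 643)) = -88 /3215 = -0.03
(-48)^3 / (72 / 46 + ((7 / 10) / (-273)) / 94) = -93248962560 / 1319737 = -70657.23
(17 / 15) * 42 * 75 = 3570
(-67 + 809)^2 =550564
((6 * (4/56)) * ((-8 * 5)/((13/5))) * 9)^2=29160000/8281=3521.31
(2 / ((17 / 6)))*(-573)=-6876 / 17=-404.47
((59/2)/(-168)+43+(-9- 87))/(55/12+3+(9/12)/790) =-7057465/1006586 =-7.01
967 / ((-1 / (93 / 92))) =-89931 / 92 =-977.51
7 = 7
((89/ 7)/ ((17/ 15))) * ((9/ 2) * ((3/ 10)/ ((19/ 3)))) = 21627/ 9044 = 2.39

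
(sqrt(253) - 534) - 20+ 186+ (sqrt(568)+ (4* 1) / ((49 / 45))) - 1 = -17901 / 49+ sqrt(253)+ 2* sqrt(142) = -325.59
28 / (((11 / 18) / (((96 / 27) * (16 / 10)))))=14336 / 55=260.65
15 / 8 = 1.88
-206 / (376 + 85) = -0.45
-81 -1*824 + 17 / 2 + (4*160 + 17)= -479 / 2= -239.50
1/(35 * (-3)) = -1/105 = -0.01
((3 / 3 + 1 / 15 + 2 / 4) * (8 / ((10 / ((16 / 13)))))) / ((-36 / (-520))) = 3008 / 135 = 22.28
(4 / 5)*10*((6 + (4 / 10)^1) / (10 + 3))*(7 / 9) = 1792 / 585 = 3.06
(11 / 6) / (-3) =-11 / 18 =-0.61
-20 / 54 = -10 / 27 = -0.37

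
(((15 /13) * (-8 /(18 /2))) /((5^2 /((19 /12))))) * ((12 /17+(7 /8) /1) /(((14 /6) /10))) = -4085 /9282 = -0.44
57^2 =3249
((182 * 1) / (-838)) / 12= -91 / 5028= -0.02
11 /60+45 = 2711 /60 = 45.18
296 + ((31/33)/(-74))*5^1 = 722677/2442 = 295.94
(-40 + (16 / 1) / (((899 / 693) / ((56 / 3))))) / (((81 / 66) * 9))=3762352 / 218457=17.22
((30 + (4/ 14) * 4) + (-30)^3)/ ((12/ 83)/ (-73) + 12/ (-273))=7434895897/ 12664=587089.06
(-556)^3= -171879616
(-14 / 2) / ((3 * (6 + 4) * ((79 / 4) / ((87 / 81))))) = -406 / 31995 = -0.01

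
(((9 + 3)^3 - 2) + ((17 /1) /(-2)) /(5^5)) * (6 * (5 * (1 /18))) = 10787483 /3750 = 2876.66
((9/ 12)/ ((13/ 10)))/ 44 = 15/ 1144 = 0.01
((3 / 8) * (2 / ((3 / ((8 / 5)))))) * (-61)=-24.40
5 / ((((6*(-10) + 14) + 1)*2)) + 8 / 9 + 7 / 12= 17 / 12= 1.42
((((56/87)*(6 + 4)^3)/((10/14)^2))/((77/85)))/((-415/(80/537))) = -21324800/42654447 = -0.50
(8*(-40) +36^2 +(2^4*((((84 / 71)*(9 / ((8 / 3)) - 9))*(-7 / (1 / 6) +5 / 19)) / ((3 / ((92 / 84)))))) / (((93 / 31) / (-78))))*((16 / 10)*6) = -2668274688 / 6745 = -395592.99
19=19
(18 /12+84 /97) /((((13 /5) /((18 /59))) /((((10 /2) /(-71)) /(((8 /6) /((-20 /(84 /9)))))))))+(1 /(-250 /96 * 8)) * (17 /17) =-306509397 /18488151500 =-0.02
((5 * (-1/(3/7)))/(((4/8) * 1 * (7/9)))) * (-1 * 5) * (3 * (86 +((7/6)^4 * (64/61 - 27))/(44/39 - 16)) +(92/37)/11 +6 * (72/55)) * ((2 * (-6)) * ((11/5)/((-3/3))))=1092084.45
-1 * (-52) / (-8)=-13 / 2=-6.50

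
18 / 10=9 / 5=1.80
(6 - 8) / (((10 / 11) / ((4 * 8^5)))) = -1441792 / 5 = -288358.40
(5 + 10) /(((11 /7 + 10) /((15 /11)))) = 175 /99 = 1.77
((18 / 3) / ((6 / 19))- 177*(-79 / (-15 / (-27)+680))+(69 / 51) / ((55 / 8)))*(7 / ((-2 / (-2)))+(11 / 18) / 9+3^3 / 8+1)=11251252577 / 24740100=454.78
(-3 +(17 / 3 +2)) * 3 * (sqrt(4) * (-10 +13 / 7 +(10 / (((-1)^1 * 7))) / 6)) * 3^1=-704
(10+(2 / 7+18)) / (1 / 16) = 3168 / 7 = 452.57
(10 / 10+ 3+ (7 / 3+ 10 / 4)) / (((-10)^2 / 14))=371 / 300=1.24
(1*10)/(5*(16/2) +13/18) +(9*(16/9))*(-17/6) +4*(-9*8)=-732460/2199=-333.09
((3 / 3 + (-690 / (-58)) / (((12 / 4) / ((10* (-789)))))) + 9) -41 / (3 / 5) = -2727125 / 87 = -31346.26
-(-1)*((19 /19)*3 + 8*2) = 19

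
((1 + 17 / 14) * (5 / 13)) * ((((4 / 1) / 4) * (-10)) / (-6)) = 775 / 546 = 1.42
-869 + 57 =-812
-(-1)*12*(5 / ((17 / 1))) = 60 / 17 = 3.53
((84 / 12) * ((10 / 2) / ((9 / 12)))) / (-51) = -140 / 153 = -0.92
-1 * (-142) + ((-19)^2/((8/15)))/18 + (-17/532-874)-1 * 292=-6297355/6384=-986.43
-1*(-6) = 6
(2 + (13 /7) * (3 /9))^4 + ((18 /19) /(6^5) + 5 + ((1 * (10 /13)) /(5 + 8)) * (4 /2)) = 521264451067 /9991655856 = 52.17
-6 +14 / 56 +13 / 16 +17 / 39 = -2809 / 624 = -4.50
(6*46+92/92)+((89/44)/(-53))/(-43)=27776541/100276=277.00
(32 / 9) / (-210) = -16 / 945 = -0.02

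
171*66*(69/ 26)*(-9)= -3504303/ 13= -269561.77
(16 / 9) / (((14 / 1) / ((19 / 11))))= 152 / 693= 0.22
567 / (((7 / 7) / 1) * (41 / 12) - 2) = 6804 / 17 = 400.24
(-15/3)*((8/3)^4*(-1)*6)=40960/27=1517.04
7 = 7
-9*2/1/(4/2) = -9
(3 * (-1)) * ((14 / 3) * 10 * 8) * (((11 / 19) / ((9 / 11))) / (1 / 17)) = -2303840 / 171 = -13472.75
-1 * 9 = -9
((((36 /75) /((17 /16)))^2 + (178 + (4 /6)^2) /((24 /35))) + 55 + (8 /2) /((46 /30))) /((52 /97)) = 13841678553947 /23330970000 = 593.27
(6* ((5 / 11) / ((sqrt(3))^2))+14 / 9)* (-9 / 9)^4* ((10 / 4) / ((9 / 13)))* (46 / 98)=182390 / 43659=4.18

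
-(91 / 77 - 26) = 273 / 11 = 24.82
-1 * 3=-3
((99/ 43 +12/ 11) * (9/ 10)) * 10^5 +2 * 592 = 145010032/ 473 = 306575.12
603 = 603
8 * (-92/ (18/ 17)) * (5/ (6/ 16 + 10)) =-250240/ 747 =-334.99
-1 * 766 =-766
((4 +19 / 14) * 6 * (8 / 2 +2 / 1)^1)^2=1822500 / 49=37193.88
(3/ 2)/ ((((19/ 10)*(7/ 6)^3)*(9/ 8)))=2880/ 6517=0.44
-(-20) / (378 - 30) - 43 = -3736 / 87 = -42.94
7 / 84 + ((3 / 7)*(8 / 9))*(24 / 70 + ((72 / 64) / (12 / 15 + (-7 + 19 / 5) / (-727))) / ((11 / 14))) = 0.89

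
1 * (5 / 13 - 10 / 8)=-45 / 52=-0.87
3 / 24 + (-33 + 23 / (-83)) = -22013 / 664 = -33.15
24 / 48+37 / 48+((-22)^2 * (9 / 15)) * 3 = 209393 / 240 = 872.47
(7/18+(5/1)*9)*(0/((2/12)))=0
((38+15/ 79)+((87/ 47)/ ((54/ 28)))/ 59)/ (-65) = -5794411/ 9858015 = -0.59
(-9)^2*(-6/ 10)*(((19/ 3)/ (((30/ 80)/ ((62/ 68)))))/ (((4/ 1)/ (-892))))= 14185476/ 85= 166887.95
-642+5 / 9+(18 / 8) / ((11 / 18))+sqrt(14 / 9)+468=-33613 / 198+sqrt(14) / 3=-168.52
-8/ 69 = -0.12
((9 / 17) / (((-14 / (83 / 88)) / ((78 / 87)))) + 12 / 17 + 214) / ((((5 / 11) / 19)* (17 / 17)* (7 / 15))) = 3716051673 / 193256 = 19228.65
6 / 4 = 3 / 2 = 1.50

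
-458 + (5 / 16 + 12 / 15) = -36551 / 80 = -456.89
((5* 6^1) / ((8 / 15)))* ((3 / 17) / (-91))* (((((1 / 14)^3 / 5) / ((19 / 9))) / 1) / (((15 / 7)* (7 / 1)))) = -81 / 322617568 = -0.00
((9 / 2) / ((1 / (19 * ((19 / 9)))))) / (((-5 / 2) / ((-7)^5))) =6067327 / 5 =1213465.40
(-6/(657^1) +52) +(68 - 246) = -27596/219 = -126.01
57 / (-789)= -19 / 263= -0.07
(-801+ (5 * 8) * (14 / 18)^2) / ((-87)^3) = 62921 / 53338743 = 0.00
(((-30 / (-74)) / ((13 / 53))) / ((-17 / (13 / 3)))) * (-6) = 1590 / 629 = 2.53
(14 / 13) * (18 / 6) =42 / 13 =3.23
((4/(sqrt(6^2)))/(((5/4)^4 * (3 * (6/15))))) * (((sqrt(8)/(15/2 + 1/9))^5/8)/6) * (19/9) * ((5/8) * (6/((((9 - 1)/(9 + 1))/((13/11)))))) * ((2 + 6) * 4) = 23601217536 * sqrt(2)/2654394845135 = 0.01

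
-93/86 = -1.08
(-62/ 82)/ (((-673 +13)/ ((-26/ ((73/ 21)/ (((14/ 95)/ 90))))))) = -19747/ 1407458250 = -0.00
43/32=1.34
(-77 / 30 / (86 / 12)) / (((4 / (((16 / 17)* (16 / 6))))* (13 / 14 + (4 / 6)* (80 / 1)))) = -34496 / 8329745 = -0.00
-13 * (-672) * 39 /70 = 24336 /5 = 4867.20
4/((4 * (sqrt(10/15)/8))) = 4 * sqrt(6) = 9.80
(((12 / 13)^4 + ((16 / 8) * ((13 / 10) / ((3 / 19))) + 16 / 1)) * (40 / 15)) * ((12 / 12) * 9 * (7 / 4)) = 199083458 / 142805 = 1394.09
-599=-599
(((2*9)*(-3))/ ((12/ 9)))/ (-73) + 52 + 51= 15119/ 146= 103.55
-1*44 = -44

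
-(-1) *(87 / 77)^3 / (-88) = -658503 / 40174904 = -0.02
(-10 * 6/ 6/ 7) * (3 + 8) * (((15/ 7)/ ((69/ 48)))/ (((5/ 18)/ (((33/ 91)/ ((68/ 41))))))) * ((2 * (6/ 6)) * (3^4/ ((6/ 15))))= -13019648400/ 1743469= -7467.67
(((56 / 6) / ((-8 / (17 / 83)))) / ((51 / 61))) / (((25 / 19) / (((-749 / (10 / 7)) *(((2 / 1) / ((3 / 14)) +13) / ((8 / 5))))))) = 2849942753 / 1792800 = 1589.66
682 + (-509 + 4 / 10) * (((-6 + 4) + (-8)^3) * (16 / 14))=299448.17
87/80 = 1.09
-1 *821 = -821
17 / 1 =17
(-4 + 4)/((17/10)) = 0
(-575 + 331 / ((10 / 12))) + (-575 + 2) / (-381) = -111948 / 635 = -176.30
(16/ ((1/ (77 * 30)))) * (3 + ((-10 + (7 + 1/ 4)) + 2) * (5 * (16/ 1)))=-2106720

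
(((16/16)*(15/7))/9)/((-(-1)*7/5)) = 25/147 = 0.17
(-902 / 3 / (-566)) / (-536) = -451 / 455064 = -0.00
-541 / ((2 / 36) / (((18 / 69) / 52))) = -14607 / 299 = -48.85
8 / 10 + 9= 49 / 5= 9.80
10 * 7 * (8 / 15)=112 / 3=37.33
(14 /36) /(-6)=-0.06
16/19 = 0.84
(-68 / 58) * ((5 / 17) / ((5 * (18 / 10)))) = -10 / 261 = -0.04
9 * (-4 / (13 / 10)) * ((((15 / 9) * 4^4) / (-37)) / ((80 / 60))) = 115200 / 481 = 239.50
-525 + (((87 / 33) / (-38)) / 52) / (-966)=-11023412371 / 20996976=-525.00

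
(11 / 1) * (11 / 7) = 121 / 7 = 17.29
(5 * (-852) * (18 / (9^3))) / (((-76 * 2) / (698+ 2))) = 248500 / 513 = 484.41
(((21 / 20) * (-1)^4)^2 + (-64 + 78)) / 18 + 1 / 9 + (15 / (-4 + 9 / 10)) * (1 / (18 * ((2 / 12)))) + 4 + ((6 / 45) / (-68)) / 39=54871337 / 16442400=3.34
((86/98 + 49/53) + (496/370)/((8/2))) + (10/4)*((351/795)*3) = 5235443/960890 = 5.45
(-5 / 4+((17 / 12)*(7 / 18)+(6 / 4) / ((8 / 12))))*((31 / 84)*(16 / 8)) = 10385 / 9072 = 1.14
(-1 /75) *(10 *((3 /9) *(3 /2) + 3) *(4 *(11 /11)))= -28 /15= -1.87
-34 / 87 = -0.39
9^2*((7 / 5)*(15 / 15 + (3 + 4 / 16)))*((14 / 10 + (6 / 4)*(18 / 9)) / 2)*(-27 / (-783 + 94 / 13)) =37216179 / 1008500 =36.90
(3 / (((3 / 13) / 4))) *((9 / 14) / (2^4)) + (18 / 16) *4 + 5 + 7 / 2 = 845 / 56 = 15.09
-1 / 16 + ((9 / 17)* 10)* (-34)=-2881 / 16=-180.06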